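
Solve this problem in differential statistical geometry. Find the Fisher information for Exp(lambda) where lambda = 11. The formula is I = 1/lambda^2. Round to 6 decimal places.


Fisher information for exponential: I(lambda) = 1/lambda^2.
lambda = 11, lambda^2 = 121.
I = 1/121 = 0.008264

0.008264


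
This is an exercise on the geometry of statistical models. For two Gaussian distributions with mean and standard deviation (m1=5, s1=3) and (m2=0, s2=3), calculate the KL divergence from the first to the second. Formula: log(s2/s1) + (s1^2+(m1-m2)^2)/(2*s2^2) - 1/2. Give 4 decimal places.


KL divergence between normal distributions:
KL = log(s2/s1) + (s1^2 + (m1-m2)^2)/(2*s2^2) - 1/2.
log(3/3) = 0.0.
(3^2 + (5-0)^2)/(2*3^2) = (9 + 25)/18 = 1.888889.
KL = 0.0 + 1.888889 - 0.5 = 1.3889

1.3889


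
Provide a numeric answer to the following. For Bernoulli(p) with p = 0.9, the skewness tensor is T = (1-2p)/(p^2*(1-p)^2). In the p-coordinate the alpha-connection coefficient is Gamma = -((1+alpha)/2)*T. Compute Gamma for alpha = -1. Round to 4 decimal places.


Skewness (Amari-Chentsov) tensor: T = (1-2p)/(p^2*(1-p)^2).
p = 0.9, 1-2p = -0.8, p^2 = 0.81, (1-p)^2 = 0.01.
T = -0.8/(0.81 * 0.01) = -98.765432.
In the p-coordinate, Gamma^(alpha) = Gamma^(0) - (alpha/2)*T with Gamma^(0) = (1/2)*g'(p) = -T/2,
so Gamma^(alpha) = -((1+alpha)/2)*T.
alpha = -1, -(1+alpha)/2 = 0.0.
Gamma = 0.0 * -98.765432 = 0.0000

0.0000


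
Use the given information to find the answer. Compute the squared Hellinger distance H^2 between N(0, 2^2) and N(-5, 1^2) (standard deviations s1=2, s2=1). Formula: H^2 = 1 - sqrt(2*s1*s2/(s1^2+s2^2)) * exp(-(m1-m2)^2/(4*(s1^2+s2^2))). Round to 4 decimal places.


Squared Hellinger distance for Gaussians:
H^2 = 1 - sqrt(2*s1*s2/(s1^2+s2^2)) * exp(-(m1-m2)^2/(4*(s1^2+s2^2))).
s1^2 = 4, s2^2 = 1, s1^2+s2^2 = 5.
sqrt(2*2*1/(5)) = 0.894427.
(m1-m2)^2 = (5)^2 = 25.
exp(-25/(4*5)) = exp(-1.25) = 0.286505.
H^2 = 1 - 0.894427*0.286505 = 0.7437

0.7437


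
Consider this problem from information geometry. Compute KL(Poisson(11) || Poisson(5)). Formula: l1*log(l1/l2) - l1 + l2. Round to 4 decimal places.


KL divergence for Poisson:
KL = l1*log(l1/l2) - l1 + l2.
l1 = 11, l2 = 5.
log(11/5) = 0.788457.
l1*log(l1/l2) = 11 * 0.788457 = 8.673031.
KL = 8.673031 - 11 + 5 = 2.6730

2.6730


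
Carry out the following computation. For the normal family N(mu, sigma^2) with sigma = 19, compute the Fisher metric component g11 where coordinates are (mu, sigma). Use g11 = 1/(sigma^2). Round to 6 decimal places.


For the 2-parameter normal family, the Fisher metric has:
  g11 = 1/sigma^2, g22 = 2/sigma^2.
sigma = 19, sigma^2 = 361.
g11 = 0.002770

0.002770


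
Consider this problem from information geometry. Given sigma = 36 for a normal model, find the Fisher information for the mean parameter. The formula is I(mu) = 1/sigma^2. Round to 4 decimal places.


The Fisher information for the mean of a normal distribution is I(mu) = 1/sigma^2.
sigma = 36, so sigma^2 = 1296.
I(mu) = 1/1296 = 0.0008

0.0008


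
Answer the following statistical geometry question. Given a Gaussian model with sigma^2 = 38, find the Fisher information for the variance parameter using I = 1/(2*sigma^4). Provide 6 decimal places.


Fisher information for variance: I(sigma^2) = 1/(2*sigma^4).
sigma^2 = 38, so sigma^4 = 1444.
I = 1/(2*1444) = 1/2888 = 0.000346

0.000346


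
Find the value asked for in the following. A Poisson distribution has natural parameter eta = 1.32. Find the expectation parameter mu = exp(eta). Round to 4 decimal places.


Expectation parameter for Poisson exponential family:
mu = exp(eta).
eta = 1.32.
mu = exp(1.32) = 3.7434

3.7434


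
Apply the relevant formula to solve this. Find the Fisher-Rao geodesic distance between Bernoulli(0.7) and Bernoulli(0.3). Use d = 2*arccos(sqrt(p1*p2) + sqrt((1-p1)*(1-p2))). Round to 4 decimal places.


Geodesic distance on Bernoulli manifold:
d(p1,p2) = 2*arccos(sqrt(p1*p2) + sqrt((1-p1)*(1-p2))).
sqrt(p1*p2) = sqrt(0.7*0.3) = 0.458258.
sqrt((1-p1)*(1-p2)) = sqrt(0.3*0.7) = 0.458258.
arg = 0.458258 + 0.458258 = 0.916515.
d = 2*arccos(0.916515) = 0.8230

0.8230


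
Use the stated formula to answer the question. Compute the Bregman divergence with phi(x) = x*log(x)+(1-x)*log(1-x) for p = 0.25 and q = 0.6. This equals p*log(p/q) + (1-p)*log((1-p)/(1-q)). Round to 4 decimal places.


Bregman divergence with negative entropy generator:
D = p*log(p/q) + (1-p)*log((1-p)/(1-q)).
p = 0.25, q = 0.6.
p*log(p/q) = 0.25*log(0.25/0.6) = -0.218867.
(1-p)*log((1-p)/(1-q)) = 0.75*log(0.75/0.4) = 0.471456.
D = -0.218867 + 0.471456 = 0.2526

0.2526


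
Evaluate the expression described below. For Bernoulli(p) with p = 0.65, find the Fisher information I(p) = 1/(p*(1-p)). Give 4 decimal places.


For Bernoulli(p), Fisher information is I(p) = 1/(p*(1-p)).
p = 0.65, 1-p = 0.35.
p*(1-p) = 0.2275.
I(p) = 1/0.2275 = 4.3956

4.3956


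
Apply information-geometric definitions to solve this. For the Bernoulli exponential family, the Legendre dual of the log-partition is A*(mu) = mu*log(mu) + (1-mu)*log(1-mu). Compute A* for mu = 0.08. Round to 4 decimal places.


Legendre transform for Bernoulli:
A*(mu) = mu*log(mu) + (1-mu)*log(1-mu).
mu = 0.08, 1-mu = 0.92.
mu*log(mu) = 0.08*log(0.08) = -0.202058.
(1-mu)*log(1-mu) = 0.92*log(0.92) = -0.076711.
A* = -0.202058 + -0.076711 = -0.2788

-0.2788


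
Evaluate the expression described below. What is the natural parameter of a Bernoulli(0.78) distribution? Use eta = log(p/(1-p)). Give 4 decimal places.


Natural parameter for Bernoulli: eta = log(p/(1-p)).
p = 0.78, 1-p = 0.22.
p/(1-p) = 3.545455.
eta = log(3.545455) = 1.2657

1.2657


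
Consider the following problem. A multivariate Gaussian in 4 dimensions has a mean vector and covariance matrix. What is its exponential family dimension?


Exponential family dimension calculation:
For 4-dim MVN: mean has 4 params, covariance has 4*5/2 = 10 unique entries.
Total dim = 4 + 10 = 14.

14


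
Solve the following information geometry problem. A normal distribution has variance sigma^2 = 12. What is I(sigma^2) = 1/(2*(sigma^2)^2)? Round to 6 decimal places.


Fisher information for variance: I(sigma^2) = 1/(2*sigma^4).
sigma^2 = 12, so sigma^4 = 144.
I = 1/(2*144) = 1/288 = 0.003472

0.003472


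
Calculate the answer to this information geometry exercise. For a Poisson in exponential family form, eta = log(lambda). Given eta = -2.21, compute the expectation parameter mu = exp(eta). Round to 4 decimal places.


Expectation parameter for Poisson exponential family:
mu = exp(eta).
eta = -2.21.
mu = exp(-2.21) = 0.1097

0.1097


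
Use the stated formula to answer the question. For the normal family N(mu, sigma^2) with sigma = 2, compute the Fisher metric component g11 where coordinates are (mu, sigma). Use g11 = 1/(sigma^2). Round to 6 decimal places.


For the 2-parameter normal family, the Fisher metric has:
  g11 = 1/sigma^2, g22 = 2/sigma^2.
sigma = 2, sigma^2 = 4.
g11 = 0.250000

0.250000


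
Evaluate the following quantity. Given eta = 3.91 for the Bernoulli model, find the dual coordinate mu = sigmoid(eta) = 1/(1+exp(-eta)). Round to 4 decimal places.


Dual coordinate (expectation parameter) for Bernoulli:
mu = 1/(1+exp(-eta)).
eta = 3.91.
exp(-eta) = exp(-3.91) = 0.020041.
mu = 1/(1+0.020041) = 0.9804

0.9804


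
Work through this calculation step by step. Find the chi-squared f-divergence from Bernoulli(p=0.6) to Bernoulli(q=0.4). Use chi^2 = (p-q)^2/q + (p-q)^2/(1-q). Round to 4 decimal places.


Chi-squared divergence between Bernoulli distributions:
chi^2 = (p-q)^2/q + (p-q)^2/(1-q).
p = 0.6, q = 0.4, p-q = 0.2.
(p-q)^2 = 0.04.
term1 = 0.04/0.4 = 0.1.
term2 = 0.04/0.6 = 0.066667.
chi^2 = 0.1 + 0.066667 = 0.1667

0.1667


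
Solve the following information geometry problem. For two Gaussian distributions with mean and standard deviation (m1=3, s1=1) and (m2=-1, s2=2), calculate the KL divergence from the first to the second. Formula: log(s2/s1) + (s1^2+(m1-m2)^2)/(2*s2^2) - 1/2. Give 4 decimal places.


KL divergence between normal distributions:
KL = log(s2/s1) + (s1^2 + (m1-m2)^2)/(2*s2^2) - 1/2.
log(2/1) = 0.693147.
(1^2 + (3--1)^2)/(2*2^2) = (1 + 16)/8 = 2.125.
KL = 0.693147 + 2.125 - 0.5 = 2.3181

2.3181


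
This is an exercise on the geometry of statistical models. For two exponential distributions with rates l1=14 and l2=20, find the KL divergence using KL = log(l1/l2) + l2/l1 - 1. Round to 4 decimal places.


KL divergence for exponential family:
KL = log(l1/l2) + l2/l1 - 1.
log(14/20) = -0.356675.
20/14 = 1.428571.
KL = -0.356675 + 1.428571 - 1 = 0.0719

0.0719


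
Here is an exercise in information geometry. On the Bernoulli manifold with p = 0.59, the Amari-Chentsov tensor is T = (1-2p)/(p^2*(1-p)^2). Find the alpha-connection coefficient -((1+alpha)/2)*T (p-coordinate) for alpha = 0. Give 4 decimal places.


Skewness (Amari-Chentsov) tensor: T = (1-2p)/(p^2*(1-p)^2).
p = 0.59, 1-2p = -0.18, p^2 = 0.3481, (1-p)^2 = 0.1681.
T = -0.18/(0.3481 * 0.1681) = -3.076102.
In the p-coordinate, Gamma^(alpha) = Gamma^(0) - (alpha/2)*T with Gamma^(0) = (1/2)*g'(p) = -T/2,
so Gamma^(alpha) = -((1+alpha)/2)*T.
alpha = 0, -(1+alpha)/2 = -0.5.
Gamma = -0.5 * -3.076102 = 1.5381

1.5381


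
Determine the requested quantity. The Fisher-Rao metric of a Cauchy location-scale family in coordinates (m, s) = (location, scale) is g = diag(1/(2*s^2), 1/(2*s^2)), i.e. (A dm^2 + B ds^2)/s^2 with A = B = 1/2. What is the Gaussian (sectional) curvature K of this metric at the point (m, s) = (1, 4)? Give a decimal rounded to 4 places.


The metric has the form g = (A dm^2 + B ds^2)/s^2 with A = 1/2, B = 1/2.
Substitute u = sqrt(A/B)*m: g = B*(du^2 + ds^2)/s^2, i.e. B times the
Poincare upper half-plane metric, which has constant Gaussian curvature -1.
Scaling a 2D metric by a constant c divides the Gaussian curvature by c,
so K = -1/B = -1/(1/2) = -2.0000 everywhere (the point (m, s) = (1, 4) is irrelevant:
the curvature is constant).
The requested Gaussian curvature is K = -2.0000.

-2.0000


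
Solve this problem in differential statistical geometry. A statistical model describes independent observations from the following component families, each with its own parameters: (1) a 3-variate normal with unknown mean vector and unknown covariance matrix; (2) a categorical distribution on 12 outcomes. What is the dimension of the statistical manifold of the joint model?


The dimension of a statistical manifold equals the number of free
(independent) real parameters of the model. For a product of independent
blocks the parameter counts add.
- 3-variate normal: 3 (mean) + 3*4/2 = 6 (symmetric covariance) = 9.
- categorical on 12 outcomes (probabilities sum to 1): 12-1 = 11.
Total = 9 + 11 = 20.
Dimension = 20

20


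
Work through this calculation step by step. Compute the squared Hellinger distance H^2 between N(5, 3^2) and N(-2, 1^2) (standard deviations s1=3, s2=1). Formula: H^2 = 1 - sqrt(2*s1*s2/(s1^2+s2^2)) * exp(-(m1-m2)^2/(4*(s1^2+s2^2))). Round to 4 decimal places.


Squared Hellinger distance for Gaussians:
H^2 = 1 - sqrt(2*s1*s2/(s1^2+s2^2)) * exp(-(m1-m2)^2/(4*(s1^2+s2^2))).
s1^2 = 9, s2^2 = 1, s1^2+s2^2 = 10.
sqrt(2*3*1/(10)) = 0.774597.
(m1-m2)^2 = (7)^2 = 49.
exp(-49/(4*10)) = exp(-1.225) = 0.293758.
H^2 = 1 - 0.774597*0.293758 = 0.7725

0.7725


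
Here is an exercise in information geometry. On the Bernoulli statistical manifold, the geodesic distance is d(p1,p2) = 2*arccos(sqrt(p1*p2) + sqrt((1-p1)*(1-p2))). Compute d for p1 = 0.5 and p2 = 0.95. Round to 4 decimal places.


Geodesic distance on Bernoulli manifold:
d(p1,p2) = 2*arccos(sqrt(p1*p2) + sqrt((1-p1)*(1-p2))).
sqrt(p1*p2) = sqrt(0.5*0.95) = 0.689202.
sqrt((1-p1)*(1-p2)) = sqrt(0.5*0.05) = 0.158114.
arg = 0.689202 + 0.158114 = 0.847316.
d = 2*arccos(0.847316) = 1.1198

1.1198


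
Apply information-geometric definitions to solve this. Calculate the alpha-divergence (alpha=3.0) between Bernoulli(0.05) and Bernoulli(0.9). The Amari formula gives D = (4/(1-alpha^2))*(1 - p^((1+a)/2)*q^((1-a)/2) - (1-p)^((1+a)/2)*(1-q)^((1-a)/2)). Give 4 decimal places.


Amari alpha-divergence:
D = (4/(1-alpha^2))*(1 - p^((1+a)/2)*q^((1-a)/2) - (1-p)^((1+a)/2)*(1-q)^((1-a)/2)).
alpha = 3.0, p = 0.05, q = 0.9.
e1 = (1+alpha)/2 = 2.0, e2 = (1-alpha)/2 = -1.0.
t1 = p^e1 * q^e2 = 0.05^2.0 * 0.9^-1.0 = 0.002778.
t2 = (1-p)^e1 * (1-q)^e2 = 0.95^2.0 * 0.1^-1.0 = 9.025.
4/(1-alpha^2) = -0.5.
D = -0.5*(1 - 0.002778 - 9.025) = 4.0139

4.0139


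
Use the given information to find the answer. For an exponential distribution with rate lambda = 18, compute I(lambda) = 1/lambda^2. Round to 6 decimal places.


Fisher information for exponential: I(lambda) = 1/lambda^2.
lambda = 18, lambda^2 = 324.
I = 1/324 = 0.003086

0.003086


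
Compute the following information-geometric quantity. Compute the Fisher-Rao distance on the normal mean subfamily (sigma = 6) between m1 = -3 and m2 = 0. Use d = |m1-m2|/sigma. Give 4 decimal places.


On the fixed-variance normal subfamily, geodesic distance = |m1-m2|/sigma.
|-3 - 0| = 3.
sigma = 6.
d = 3/6 = 0.5000

0.5000


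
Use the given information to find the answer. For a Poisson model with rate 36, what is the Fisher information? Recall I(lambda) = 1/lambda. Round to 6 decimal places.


Fisher information for Poisson: I(lambda) = 1/lambda.
lambda = 36.
I(lambda) = 1/36 = 0.027778

0.027778


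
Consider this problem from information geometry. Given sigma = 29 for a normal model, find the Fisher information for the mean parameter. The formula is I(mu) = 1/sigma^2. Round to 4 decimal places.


The Fisher information for the mean of a normal distribution is I(mu) = 1/sigma^2.
sigma = 29, so sigma^2 = 841.
I(mu) = 1/841 = 0.0012

0.0012


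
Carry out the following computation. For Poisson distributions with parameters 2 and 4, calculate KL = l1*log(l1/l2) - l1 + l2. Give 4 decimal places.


KL divergence for Poisson:
KL = l1*log(l1/l2) - l1 + l2.
l1 = 2, l2 = 4.
log(2/4) = -0.693147.
l1*log(l1/l2) = 2 * -0.693147 = -1.386294.
KL = -1.386294 - 2 + 4 = 0.6137

0.6137


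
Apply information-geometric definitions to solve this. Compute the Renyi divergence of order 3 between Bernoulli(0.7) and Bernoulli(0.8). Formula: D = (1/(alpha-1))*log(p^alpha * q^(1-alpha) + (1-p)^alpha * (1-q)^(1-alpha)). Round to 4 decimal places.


Renyi divergence of order alpha between Bernoulli distributions:
D = (1/(alpha-1))*log(p^alpha * q^(1-alpha) + (1-p)^alpha * (1-q)^(1-alpha)).
alpha = 3, p = 0.7, q = 0.8.
p^alpha * q^(1-alpha) = 0.7^3 * 0.8^-2 = 0.535937.
(1-p)^alpha * (1-q)^(1-alpha) = 0.3^3 * 0.2^-2 = 0.675.
sum = 0.535937 + 0.675 = 1.210938.
D = (1/2)*log(1.210938) = 0.0957

0.0957


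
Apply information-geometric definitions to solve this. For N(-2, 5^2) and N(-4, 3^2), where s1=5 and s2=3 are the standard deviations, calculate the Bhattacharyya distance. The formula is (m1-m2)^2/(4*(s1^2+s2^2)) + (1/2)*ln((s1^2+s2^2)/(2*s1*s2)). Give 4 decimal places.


Bhattacharyya distance between two Gaussians:
DB = (m1-m2)^2/(4*(s1^2+s2^2)) + (1/2)*ln((s1^2+s2^2)/(2*s1*s2)).
(m1-m2)^2 = (2)^2 = 4.
s1^2+s2^2 = 25 + 9 = 34.
term1 = 4/136 = 0.029412.
term2 = 0.5*ln(34/30.0) = 0.062582.
DB = 0.029412 + 0.062582 = 0.0920

0.0920


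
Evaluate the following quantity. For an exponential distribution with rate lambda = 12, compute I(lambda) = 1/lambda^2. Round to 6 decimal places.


Fisher information for exponential: I(lambda) = 1/lambda^2.
lambda = 12, lambda^2 = 144.
I = 1/144 = 0.006944

0.006944


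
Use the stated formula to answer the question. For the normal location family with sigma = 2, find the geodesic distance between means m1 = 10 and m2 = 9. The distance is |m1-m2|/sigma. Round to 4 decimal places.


On the fixed-variance normal subfamily, geodesic distance = |m1-m2|/sigma.
|10 - 9| = 1.
sigma = 2.
d = 1/2 = 0.5000

0.5000


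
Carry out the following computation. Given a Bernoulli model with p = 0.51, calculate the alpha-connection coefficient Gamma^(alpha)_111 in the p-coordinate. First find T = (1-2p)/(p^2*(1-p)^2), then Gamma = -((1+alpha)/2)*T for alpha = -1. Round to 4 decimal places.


Skewness (Amari-Chentsov) tensor: T = (1-2p)/(p^2*(1-p)^2).
p = 0.51, 1-2p = -0.02, p^2 = 0.2601, (1-p)^2 = 0.2401.
T = -0.02/(0.2601 * 0.2401) = -0.320256.
In the p-coordinate, Gamma^(alpha) = Gamma^(0) - (alpha/2)*T with Gamma^(0) = (1/2)*g'(p) = -T/2,
so Gamma^(alpha) = -((1+alpha)/2)*T.
alpha = -1, -(1+alpha)/2 = 0.0.
Gamma = 0.0 * -0.320256 = 0.0000

0.0000


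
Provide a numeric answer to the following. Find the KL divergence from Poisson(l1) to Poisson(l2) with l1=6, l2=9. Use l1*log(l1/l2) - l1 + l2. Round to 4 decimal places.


KL divergence for Poisson:
KL = l1*log(l1/l2) - l1 + l2.
l1 = 6, l2 = 9.
log(6/9) = -0.405465.
l1*log(l1/l2) = 6 * -0.405465 = -2.432791.
KL = -2.432791 - 6 + 9 = 0.5672

0.5672


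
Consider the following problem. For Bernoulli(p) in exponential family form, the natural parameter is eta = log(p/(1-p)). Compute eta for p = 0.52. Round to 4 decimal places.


Natural parameter for Bernoulli: eta = log(p/(1-p)).
p = 0.52, 1-p = 0.48.
p/(1-p) = 1.083333.
eta = log(1.083333) = 0.0800

0.0800


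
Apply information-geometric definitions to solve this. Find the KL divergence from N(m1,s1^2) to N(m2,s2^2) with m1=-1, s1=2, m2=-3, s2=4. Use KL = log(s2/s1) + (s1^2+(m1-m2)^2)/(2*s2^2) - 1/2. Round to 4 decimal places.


KL divergence between normal distributions:
KL = log(s2/s1) + (s1^2 + (m1-m2)^2)/(2*s2^2) - 1/2.
log(4/2) = 0.693147.
(2^2 + (-1--3)^2)/(2*4^2) = (4 + 4)/32 = 0.25.
KL = 0.693147 + 0.25 - 0.5 = 0.4431

0.4431


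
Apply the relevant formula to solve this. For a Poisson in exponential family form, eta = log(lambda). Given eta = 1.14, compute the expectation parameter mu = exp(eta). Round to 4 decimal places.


Expectation parameter for Poisson exponential family:
mu = exp(eta).
eta = 1.14.
mu = exp(1.14) = 3.1268

3.1268


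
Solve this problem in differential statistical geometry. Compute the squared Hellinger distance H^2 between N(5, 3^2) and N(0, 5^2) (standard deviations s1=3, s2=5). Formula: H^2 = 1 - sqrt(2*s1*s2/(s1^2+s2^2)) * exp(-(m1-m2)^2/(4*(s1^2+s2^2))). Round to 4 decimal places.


Squared Hellinger distance for Gaussians:
H^2 = 1 - sqrt(2*s1*s2/(s1^2+s2^2)) * exp(-(m1-m2)^2/(4*(s1^2+s2^2))).
s1^2 = 9, s2^2 = 25, s1^2+s2^2 = 34.
sqrt(2*3*5/(34)) = 0.939336.
(m1-m2)^2 = (5)^2 = 25.
exp(-25/(4*34)) = exp(-0.183824) = 0.832083.
H^2 = 1 - 0.939336*0.832083 = 0.2184

0.2184


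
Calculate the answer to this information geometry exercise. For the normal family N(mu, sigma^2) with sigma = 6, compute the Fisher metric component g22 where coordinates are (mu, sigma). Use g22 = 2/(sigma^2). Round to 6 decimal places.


For the 2-parameter normal family, the Fisher metric has:
  g11 = 1/sigma^2, g22 = 2/sigma^2.
sigma = 6, sigma^2 = 36.
g22 = 0.055556

0.055556


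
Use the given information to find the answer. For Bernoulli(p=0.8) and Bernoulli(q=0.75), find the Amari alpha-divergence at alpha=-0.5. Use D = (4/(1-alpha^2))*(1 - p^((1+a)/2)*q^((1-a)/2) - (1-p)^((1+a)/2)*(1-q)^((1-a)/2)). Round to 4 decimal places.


Amari alpha-divergence:
D = (4/(1-alpha^2))*(1 - p^((1+a)/2)*q^((1-a)/2) - (1-p)^((1+a)/2)*(1-q)^((1-a)/2)).
alpha = -0.5, p = 0.8, q = 0.75.
e1 = (1+alpha)/2 = 0.25, e2 = (1-alpha)/2 = 0.75.
t1 = p^e1 * q^e2 = 0.8^0.25 * 0.75^0.75 = 0.762199.
t2 = (1-p)^e1 * (1-q)^e2 = 0.2^0.25 * 0.25^0.75 = 0.236435.
4/(1-alpha^2) = 5.333333.
D = 5.333333*(1 - 0.762199 - 0.236435) = 0.0073

0.0073


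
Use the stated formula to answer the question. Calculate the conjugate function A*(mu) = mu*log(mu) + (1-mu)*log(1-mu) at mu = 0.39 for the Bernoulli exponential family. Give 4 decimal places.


Legendre transform for Bernoulli:
A*(mu) = mu*log(mu) + (1-mu)*log(1-mu).
mu = 0.39, 1-mu = 0.61.
mu*log(mu) = 0.39*log(0.39) = -0.367227.
(1-mu)*log(1-mu) = 0.61*log(0.61) = -0.301521.
A* = -0.367227 + -0.301521 = -0.6687

-0.6687


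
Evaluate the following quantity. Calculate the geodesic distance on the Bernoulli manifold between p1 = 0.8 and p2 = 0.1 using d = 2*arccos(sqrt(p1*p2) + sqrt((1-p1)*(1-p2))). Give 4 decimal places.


Geodesic distance on Bernoulli manifold:
d(p1,p2) = 2*arccos(sqrt(p1*p2) + sqrt((1-p1)*(1-p2))).
sqrt(p1*p2) = sqrt(0.8*0.1) = 0.282843.
sqrt((1-p1)*(1-p2)) = sqrt(0.2*0.9) = 0.424264.
arg = 0.282843 + 0.424264 = 0.707107.
d = 2*arccos(0.707107) = 1.5708

1.5708


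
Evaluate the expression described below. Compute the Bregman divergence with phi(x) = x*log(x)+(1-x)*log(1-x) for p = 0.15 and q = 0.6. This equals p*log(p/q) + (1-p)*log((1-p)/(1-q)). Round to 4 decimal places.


Bregman divergence with negative entropy generator:
D = p*log(p/q) + (1-p)*log((1-p)/(1-q)).
p = 0.15, q = 0.6.
p*log(p/q) = 0.15*log(0.15/0.6) = -0.207944.
(1-p)*log((1-p)/(1-q)) = 0.85*log(0.85/0.4) = 0.640706.
D = -0.207944 + 0.640706 = 0.4328

0.4328


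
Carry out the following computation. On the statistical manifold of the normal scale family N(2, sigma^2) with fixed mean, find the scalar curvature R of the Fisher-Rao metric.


This family has a single free parameter, so its statistical manifold
is 1-dimensional. The Riemann curvature tensor of any 1-dimensional
Riemannian manifold vanishes identically, so R = 0.

0


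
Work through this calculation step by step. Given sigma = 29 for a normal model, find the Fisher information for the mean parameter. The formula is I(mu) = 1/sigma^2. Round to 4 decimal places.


The Fisher information for the mean of a normal distribution is I(mu) = 1/sigma^2.
sigma = 29, so sigma^2 = 841.
I(mu) = 1/841 = 0.0012

0.0012


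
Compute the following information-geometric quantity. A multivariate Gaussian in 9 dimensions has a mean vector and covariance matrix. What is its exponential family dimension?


Exponential family dimension calculation:
For 9-dim MVN: mean has 9 params, covariance has 9*10/2 = 45 unique entries.
Total dim = 9 + 45 = 54.

54


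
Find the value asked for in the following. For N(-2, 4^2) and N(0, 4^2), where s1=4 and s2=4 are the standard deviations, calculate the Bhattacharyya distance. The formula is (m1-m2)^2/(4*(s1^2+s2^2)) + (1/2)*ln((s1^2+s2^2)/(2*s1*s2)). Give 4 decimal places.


Bhattacharyya distance between two Gaussians:
DB = (m1-m2)^2/(4*(s1^2+s2^2)) + (1/2)*ln((s1^2+s2^2)/(2*s1*s2)).
(m1-m2)^2 = (-2)^2 = 4.
s1^2+s2^2 = 16 + 16 = 32.
term1 = 4/128 = 0.03125.
term2 = 0.5*ln(32/32.0) = 0.0.
DB = 0.03125 + 0.0 = 0.0313

0.0313


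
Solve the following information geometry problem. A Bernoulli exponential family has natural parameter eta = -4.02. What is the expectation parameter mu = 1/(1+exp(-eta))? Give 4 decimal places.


Dual coordinate (expectation parameter) for Bernoulli:
mu = 1/(1+exp(-eta)).
eta = -4.02.
exp(-eta) = exp(4.02) = 55.701106.
mu = 1/(1+55.701106) = 0.0176

0.0176


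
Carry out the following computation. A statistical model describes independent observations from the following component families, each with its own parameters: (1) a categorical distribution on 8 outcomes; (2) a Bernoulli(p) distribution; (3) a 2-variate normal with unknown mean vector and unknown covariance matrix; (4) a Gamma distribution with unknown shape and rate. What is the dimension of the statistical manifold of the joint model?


The dimension of a statistical manifold equals the number of free
(independent) real parameters of the model. For a product of independent
blocks the parameter counts add.
- categorical on 8 outcomes (probabilities sum to 1): 8-1 = 7.
- Bernoulli (p): 1.
- 2-variate normal: 2 (mean) + 2*3/2 = 3 (symmetric covariance) = 5.
- Gamma (shape, rate): 2.
Total = 7 + 1 + 5 + 2 = 15.
Dimension = 15

15


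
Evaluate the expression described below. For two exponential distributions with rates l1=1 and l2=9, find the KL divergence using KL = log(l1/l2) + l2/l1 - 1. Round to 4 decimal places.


KL divergence for exponential family:
KL = log(l1/l2) + l2/l1 - 1.
log(1/9) = -2.197225.
9/1 = 9.0.
KL = -2.197225 + 9.0 - 1 = 5.8028

5.8028


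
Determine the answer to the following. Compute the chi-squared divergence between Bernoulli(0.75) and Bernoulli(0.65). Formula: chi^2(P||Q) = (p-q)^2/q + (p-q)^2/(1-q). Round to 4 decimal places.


Chi-squared divergence between Bernoulli distributions:
chi^2 = (p-q)^2/q + (p-q)^2/(1-q).
p = 0.75, q = 0.65, p-q = 0.1.
(p-q)^2 = 0.01.
term1 = 0.01/0.65 = 0.015385.
term2 = 0.01/0.35 = 0.028571.
chi^2 = 0.015385 + 0.028571 = 0.0440

0.0440


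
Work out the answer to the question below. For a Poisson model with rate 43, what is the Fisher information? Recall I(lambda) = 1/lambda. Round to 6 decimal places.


Fisher information for Poisson: I(lambda) = 1/lambda.
lambda = 43.
I(lambda) = 1/43 = 0.023256

0.023256


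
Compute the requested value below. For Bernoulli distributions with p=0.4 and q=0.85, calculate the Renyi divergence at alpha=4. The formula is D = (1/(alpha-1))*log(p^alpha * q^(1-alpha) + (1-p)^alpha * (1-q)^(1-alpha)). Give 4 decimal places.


Renyi divergence of order alpha between Bernoulli distributions:
D = (1/(alpha-1))*log(p^alpha * q^(1-alpha) + (1-p)^alpha * (1-q)^(1-alpha)).
alpha = 4, p = 0.4, q = 0.85.
p^alpha * q^(1-alpha) = 0.4^4 * 0.85^-3 = 0.041685.
(1-p)^alpha * (1-q)^(1-alpha) = 0.6^4 * 0.15^-3 = 38.4.
sum = 0.041685 + 38.4 = 38.441685.
D = (1/3)*log(38.441685) = 1.2164

1.2164


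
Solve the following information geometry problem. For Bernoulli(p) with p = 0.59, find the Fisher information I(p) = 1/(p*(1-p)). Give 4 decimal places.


For Bernoulli(p), Fisher information is I(p) = 1/(p*(1-p)).
p = 0.59, 1-p = 0.41.
p*(1-p) = 0.2419.
I(p) = 1/0.2419 = 4.1339

4.1339


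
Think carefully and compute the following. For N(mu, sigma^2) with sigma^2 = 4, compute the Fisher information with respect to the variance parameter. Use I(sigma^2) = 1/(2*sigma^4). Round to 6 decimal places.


Fisher information for variance: I(sigma^2) = 1/(2*sigma^4).
sigma^2 = 4, so sigma^4 = 16.
I = 1/(2*16) = 1/32 = 0.031250

0.031250


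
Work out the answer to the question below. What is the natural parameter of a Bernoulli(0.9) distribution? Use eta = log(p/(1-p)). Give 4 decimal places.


Natural parameter for Bernoulli: eta = log(p/(1-p)).
p = 0.9, 1-p = 0.1.
p/(1-p) = 9.0.
eta = log(9.0) = 2.1972

2.1972


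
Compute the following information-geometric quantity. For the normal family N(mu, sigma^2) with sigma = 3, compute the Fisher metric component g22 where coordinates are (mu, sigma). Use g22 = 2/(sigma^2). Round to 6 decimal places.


For the 2-parameter normal family, the Fisher metric has:
  g11 = 1/sigma^2, g22 = 2/sigma^2.
sigma = 3, sigma^2 = 9.
g22 = 0.222222

0.222222


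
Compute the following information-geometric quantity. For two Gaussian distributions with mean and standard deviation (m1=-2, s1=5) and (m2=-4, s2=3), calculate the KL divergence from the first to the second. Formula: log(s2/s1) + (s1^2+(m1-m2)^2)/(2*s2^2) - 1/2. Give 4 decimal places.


KL divergence between normal distributions:
KL = log(s2/s1) + (s1^2 + (m1-m2)^2)/(2*s2^2) - 1/2.
log(3/5) = -0.510826.
(5^2 + (-2--4)^2)/(2*3^2) = (25 + 4)/18 = 1.611111.
KL = -0.510826 + 1.611111 - 0.5 = 0.6003

0.6003


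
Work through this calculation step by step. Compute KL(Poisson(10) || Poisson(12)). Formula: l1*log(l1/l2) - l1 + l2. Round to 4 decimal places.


KL divergence for Poisson:
KL = l1*log(l1/l2) - l1 + l2.
l1 = 10, l2 = 12.
log(10/12) = -0.182322.
l1*log(l1/l2) = 10 * -0.182322 = -1.823216.
KL = -1.823216 - 10 + 12 = 0.1768

0.1768


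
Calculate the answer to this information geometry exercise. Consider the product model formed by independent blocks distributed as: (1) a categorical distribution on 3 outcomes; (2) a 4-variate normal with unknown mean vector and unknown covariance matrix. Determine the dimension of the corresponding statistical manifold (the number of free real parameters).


The dimension of a statistical manifold equals the number of free
(independent) real parameters of the model. For a product of independent
blocks the parameter counts add.
- categorical on 3 outcomes (probabilities sum to 1): 3-1 = 2.
- 4-variate normal: 4 (mean) + 4*5/2 = 10 (symmetric covariance) = 14.
Total = 2 + 14 = 16.
Dimension = 16

16


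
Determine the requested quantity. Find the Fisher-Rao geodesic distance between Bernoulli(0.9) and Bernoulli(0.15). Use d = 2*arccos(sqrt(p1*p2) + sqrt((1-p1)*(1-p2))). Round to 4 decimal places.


Geodesic distance on Bernoulli manifold:
d(p1,p2) = 2*arccos(sqrt(p1*p2) + sqrt((1-p1)*(1-p2))).
sqrt(p1*p2) = sqrt(0.9*0.15) = 0.367423.
sqrt((1-p1)*(1-p2)) = sqrt(0.1*0.85) = 0.291548.
arg = 0.367423 + 0.291548 = 0.658971.
d = 2*arccos(0.658971) = 1.7027

1.7027


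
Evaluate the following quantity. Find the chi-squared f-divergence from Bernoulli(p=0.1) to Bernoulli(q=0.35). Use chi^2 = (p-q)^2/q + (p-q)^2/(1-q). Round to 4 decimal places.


Chi-squared divergence between Bernoulli distributions:
chi^2 = (p-q)^2/q + (p-q)^2/(1-q).
p = 0.1, q = 0.35, p-q = -0.25.
(p-q)^2 = 0.0625.
term1 = 0.0625/0.35 = 0.178571.
term2 = 0.0625/0.65 = 0.096154.
chi^2 = 0.178571 + 0.096154 = 0.2747

0.2747


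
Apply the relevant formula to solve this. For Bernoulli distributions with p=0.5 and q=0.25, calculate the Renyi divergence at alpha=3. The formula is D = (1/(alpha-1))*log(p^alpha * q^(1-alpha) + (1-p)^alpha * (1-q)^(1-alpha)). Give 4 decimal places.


Renyi divergence of order alpha between Bernoulli distributions:
D = (1/(alpha-1))*log(p^alpha * q^(1-alpha) + (1-p)^alpha * (1-q)^(1-alpha)).
alpha = 3, p = 0.5, q = 0.25.
p^alpha * q^(1-alpha) = 0.5^3 * 0.25^-2 = 2.0.
(1-p)^alpha * (1-q)^(1-alpha) = 0.5^3 * 0.75^-2 = 0.222222.
sum = 2.0 + 0.222222 = 2.222222.
D = (1/2)*log(2.222222) = 0.3993

0.3993


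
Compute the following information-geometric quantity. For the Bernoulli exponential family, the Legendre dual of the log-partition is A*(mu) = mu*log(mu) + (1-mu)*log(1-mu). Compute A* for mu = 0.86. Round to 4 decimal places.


Legendre transform for Bernoulli:
A*(mu) = mu*log(mu) + (1-mu)*log(1-mu).
mu = 0.86, 1-mu = 0.14.
mu*log(mu) = 0.86*log(0.86) = -0.129708.
(1-mu)*log(1-mu) = 0.14*log(0.14) = -0.275256.
A* = -0.129708 + -0.275256 = -0.4050

-0.4050


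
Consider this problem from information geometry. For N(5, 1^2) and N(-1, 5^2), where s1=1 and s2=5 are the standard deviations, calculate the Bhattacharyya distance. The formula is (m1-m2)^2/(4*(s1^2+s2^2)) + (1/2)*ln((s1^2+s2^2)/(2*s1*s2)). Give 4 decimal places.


Bhattacharyya distance between two Gaussians:
DB = (m1-m2)^2/(4*(s1^2+s2^2)) + (1/2)*ln((s1^2+s2^2)/(2*s1*s2)).
(m1-m2)^2 = (6)^2 = 36.
s1^2+s2^2 = 1 + 25 = 26.
term1 = 36/104 = 0.346154.
term2 = 0.5*ln(26/10.0) = 0.477756.
DB = 0.346154 + 0.477756 = 0.8239

0.8239


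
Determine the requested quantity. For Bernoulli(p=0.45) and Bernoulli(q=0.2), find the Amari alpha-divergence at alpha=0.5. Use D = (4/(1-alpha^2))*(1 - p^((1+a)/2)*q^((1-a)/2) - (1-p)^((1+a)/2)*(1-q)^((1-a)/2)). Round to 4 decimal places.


Amari alpha-divergence:
D = (4/(1-alpha^2))*(1 - p^((1+a)/2)*q^((1-a)/2) - (1-p)^((1+a)/2)*(1-q)^((1-a)/2)).
alpha = 0.5, p = 0.45, q = 0.2.
e1 = (1+alpha)/2 = 0.75, e2 = (1-alpha)/2 = 0.25.
t1 = p^e1 * q^e2 = 0.45^0.75 * 0.2^0.25 = 0.367423.
t2 = (1-p)^e1 * (1-q)^e2 = 0.55^0.75 * 0.8^0.25 = 0.604011.
4/(1-alpha^2) = 5.333333.
D = 5.333333*(1 - 0.367423 - 0.604011) = 0.1524

0.1524


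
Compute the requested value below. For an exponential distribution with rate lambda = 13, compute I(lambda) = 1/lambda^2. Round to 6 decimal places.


Fisher information for exponential: I(lambda) = 1/lambda^2.
lambda = 13, lambda^2 = 169.
I = 1/169 = 0.005917

0.005917


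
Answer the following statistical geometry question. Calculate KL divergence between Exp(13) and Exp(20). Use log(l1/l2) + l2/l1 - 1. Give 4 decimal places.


KL divergence for exponential family:
KL = log(l1/l2) + l2/l1 - 1.
log(13/20) = -0.430783.
20/13 = 1.538462.
KL = -0.430783 + 1.538462 - 1 = 0.1077

0.1077


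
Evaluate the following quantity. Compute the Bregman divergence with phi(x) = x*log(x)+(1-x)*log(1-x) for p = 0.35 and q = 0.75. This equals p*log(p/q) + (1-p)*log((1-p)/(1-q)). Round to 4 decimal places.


Bregman divergence with negative entropy generator:
D = p*log(p/q) + (1-p)*log((1-p)/(1-q)).
p = 0.35, q = 0.75.
p*log(p/q) = 0.35*log(0.35/0.75) = -0.266749.
(1-p)*log((1-p)/(1-q)) = 0.65*log(0.65/0.25) = 0.621082.
D = -0.266749 + 0.621082 = 0.3543

0.3543


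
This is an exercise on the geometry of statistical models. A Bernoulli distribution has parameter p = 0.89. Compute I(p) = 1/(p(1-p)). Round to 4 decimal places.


For Bernoulli(p), Fisher information is I(p) = 1/(p*(1-p)).
p = 0.89, 1-p = 0.11.
p*(1-p) = 0.0979.
I(p) = 1/0.0979 = 10.2145

10.2145


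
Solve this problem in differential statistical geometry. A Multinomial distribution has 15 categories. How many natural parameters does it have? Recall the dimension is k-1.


Exponential family dimension calculation:
For Multinomial with k=15 categories, dim = k-1 = 14.

14


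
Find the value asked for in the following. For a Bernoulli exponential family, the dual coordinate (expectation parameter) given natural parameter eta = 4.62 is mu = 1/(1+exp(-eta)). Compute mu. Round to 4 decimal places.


Dual coordinate (expectation parameter) for Bernoulli:
mu = 1/(1+exp(-eta)).
eta = 4.62.
exp(-eta) = exp(-4.62) = 0.009853.
mu = 1/(1+0.009853) = 0.9902

0.9902


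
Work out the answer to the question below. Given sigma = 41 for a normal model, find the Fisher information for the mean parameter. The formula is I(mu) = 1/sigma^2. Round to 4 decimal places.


The Fisher information for the mean of a normal distribution is I(mu) = 1/sigma^2.
sigma = 41, so sigma^2 = 1681.
I(mu) = 1/1681 = 0.0006

0.0006


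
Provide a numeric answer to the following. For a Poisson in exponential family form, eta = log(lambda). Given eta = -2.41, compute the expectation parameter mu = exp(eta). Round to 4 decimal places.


Expectation parameter for Poisson exponential family:
mu = exp(eta).
eta = -2.41.
mu = exp(-2.41) = 0.0898

0.0898


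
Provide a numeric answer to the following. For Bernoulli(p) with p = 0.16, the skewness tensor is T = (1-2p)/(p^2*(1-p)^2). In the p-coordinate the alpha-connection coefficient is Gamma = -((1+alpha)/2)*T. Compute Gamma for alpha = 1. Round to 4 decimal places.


Skewness (Amari-Chentsov) tensor: T = (1-2p)/(p^2*(1-p)^2).
p = 0.16, 1-2p = 0.68, p^2 = 0.0256, (1-p)^2 = 0.7056.
T = 0.68/(0.0256 * 0.7056) = 37.645266.
In the p-coordinate, Gamma^(alpha) = Gamma^(0) - (alpha/2)*T with Gamma^(0) = (1/2)*g'(p) = -T/2,
so Gamma^(alpha) = -((1+alpha)/2)*T.
alpha = 1, -(1+alpha)/2 = -1.0.
Gamma = -1.0 * 37.645266 = -37.6453

-37.6453


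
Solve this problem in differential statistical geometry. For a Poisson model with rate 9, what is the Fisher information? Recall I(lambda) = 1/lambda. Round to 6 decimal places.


Fisher information for Poisson: I(lambda) = 1/lambda.
lambda = 9.
I(lambda) = 1/9 = 0.111111

0.111111


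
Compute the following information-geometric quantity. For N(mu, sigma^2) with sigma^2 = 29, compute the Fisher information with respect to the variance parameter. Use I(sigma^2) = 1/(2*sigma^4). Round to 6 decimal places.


Fisher information for variance: I(sigma^2) = 1/(2*sigma^4).
sigma^2 = 29, so sigma^4 = 841.
I = 1/(2*841) = 1/1682 = 0.000595

0.000595


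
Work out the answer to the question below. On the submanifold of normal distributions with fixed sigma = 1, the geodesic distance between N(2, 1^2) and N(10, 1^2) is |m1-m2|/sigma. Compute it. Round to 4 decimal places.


On the fixed-variance normal subfamily, geodesic distance = |m1-m2|/sigma.
|2 - 10| = 8.
sigma = 1.
d = 8/1 = 8.0000

8.0000


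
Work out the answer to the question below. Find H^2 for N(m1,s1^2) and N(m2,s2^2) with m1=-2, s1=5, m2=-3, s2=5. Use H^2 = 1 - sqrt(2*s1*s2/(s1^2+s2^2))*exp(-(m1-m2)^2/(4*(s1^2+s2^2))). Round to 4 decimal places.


Squared Hellinger distance for Gaussians:
H^2 = 1 - sqrt(2*s1*s2/(s1^2+s2^2)) * exp(-(m1-m2)^2/(4*(s1^2+s2^2))).
s1^2 = 25, s2^2 = 25, s1^2+s2^2 = 50.
sqrt(2*5*5/(50)) = 1.0.
(m1-m2)^2 = (1)^2 = 1.
exp(-1/(4*50)) = exp(-0.005) = 0.995012.
H^2 = 1 - 1.0*0.995012 = 0.0050

0.0050


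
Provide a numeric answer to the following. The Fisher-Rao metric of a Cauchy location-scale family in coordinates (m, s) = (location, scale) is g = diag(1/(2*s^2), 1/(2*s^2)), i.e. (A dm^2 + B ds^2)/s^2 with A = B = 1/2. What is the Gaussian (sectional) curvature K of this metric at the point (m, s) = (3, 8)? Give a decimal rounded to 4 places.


The metric has the form g = (A dm^2 + B ds^2)/s^2 with A = 1/2, B = 1/2.
Substitute u = sqrt(A/B)*m: g = B*(du^2 + ds^2)/s^2, i.e. B times the
Poincare upper half-plane metric, which has constant Gaussian curvature -1.
Scaling a 2D metric by a constant c divides the Gaussian curvature by c,
so K = -1/B = -1/(1/2) = -2.0000 everywhere (the point (m, s) = (3, 8) is irrelevant:
the curvature is constant).
The requested Gaussian curvature is K = -2.0000.

-2.0000


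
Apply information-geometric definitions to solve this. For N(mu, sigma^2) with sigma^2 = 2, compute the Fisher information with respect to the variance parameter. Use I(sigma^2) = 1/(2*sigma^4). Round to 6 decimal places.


Fisher information for variance: I(sigma^2) = 1/(2*sigma^4).
sigma^2 = 2, so sigma^4 = 4.
I = 1/(2*4) = 1/8 = 0.125000

0.125000


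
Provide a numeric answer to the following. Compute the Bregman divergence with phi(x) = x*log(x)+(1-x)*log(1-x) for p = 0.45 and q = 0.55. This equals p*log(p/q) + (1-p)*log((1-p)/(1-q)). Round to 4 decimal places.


Bregman divergence with negative entropy generator:
D = p*log(p/q) + (1-p)*log((1-p)/(1-q)).
p = 0.45, q = 0.55.
p*log(p/q) = 0.45*log(0.45/0.55) = -0.090302.
(1-p)*log((1-p)/(1-q)) = 0.55*log(0.55/0.45) = 0.110369.
D = -0.090302 + 0.110369 = 0.0201

0.0201


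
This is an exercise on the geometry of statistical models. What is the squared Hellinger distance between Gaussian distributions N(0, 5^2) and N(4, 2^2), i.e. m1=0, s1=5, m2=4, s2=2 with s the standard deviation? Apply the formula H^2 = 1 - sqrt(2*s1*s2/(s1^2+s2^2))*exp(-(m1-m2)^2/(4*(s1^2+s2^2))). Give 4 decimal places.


Squared Hellinger distance for Gaussians:
H^2 = 1 - sqrt(2*s1*s2/(s1^2+s2^2)) * exp(-(m1-m2)^2/(4*(s1^2+s2^2))).
s1^2 = 25, s2^2 = 4, s1^2+s2^2 = 29.
sqrt(2*5*2/(29)) = 0.830455.
(m1-m2)^2 = (-4)^2 = 16.
exp(-16/(4*29)) = exp(-0.137931) = 0.871159.
H^2 = 1 - 0.830455*0.871159 = 0.2765

0.2765


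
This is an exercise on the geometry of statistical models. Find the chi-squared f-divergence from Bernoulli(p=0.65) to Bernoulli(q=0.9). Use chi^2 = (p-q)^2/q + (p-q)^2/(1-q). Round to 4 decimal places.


Chi-squared divergence between Bernoulli distributions:
chi^2 = (p-q)^2/q + (p-q)^2/(1-q).
p = 0.65, q = 0.9, p-q = -0.25.
(p-q)^2 = 0.0625.
term1 = 0.0625/0.9 = 0.069444.
term2 = 0.0625/0.1 = 0.625.
chi^2 = 0.069444 + 0.625 = 0.6944

0.6944


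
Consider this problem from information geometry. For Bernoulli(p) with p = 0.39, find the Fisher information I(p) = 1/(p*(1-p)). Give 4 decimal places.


For Bernoulli(p), Fisher information is I(p) = 1/(p*(1-p)).
p = 0.39, 1-p = 0.61.
p*(1-p) = 0.2379.
I(p) = 1/0.2379 = 4.2034

4.2034


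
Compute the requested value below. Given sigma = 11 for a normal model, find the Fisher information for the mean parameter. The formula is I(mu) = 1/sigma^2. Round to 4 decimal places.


The Fisher information for the mean of a normal distribution is I(mu) = 1/sigma^2.
sigma = 11, so sigma^2 = 121.
I(mu) = 1/121 = 0.0083

0.0083


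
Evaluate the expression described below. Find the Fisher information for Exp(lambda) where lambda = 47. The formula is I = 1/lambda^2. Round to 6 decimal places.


Fisher information for exponential: I(lambda) = 1/lambda^2.
lambda = 47, lambda^2 = 2209.
I = 1/2209 = 0.000453

0.000453
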